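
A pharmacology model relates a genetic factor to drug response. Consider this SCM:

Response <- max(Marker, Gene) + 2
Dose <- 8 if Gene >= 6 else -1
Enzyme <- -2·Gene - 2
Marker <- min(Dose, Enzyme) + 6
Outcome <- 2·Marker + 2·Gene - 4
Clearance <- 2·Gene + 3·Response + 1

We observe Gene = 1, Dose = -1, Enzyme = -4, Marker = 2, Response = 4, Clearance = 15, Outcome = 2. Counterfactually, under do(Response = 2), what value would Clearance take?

9

The intervention breaks the incoming arrows to Response: Response <- max(Marker, Gene) + 2 no longer applies, and Response = 2.
Clearance = 2·Gene + 3·Response + 1  [with Gene=1, Response=2]  = 9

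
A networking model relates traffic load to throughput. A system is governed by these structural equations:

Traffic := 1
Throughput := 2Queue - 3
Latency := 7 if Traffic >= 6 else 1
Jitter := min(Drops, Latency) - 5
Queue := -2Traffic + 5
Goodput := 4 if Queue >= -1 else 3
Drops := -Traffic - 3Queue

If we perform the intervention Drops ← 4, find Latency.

1

The intervention breaks the incoming arrows to Drops: Drops := -Traffic - 3Queue no longer applies, and Drops = 4.
Since Latency is not a descendant of the intervened variable, it is unaffected.
Latency = 7 if Traffic >= 6 else 1  [with Traffic=1]  = 1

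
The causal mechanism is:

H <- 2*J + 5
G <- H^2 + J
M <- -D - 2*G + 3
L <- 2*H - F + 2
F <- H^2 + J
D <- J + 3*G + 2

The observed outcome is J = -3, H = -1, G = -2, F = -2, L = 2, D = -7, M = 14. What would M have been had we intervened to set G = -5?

29

The intervention breaks the incoming arrows to G: G <- H^2 + J no longer applies, and G = -5.
D = J + 3*G + 2  [with J=-3, G=-5]  = -16
M = -D - 2*G + 3  [with D=-16, G=-5]  = 29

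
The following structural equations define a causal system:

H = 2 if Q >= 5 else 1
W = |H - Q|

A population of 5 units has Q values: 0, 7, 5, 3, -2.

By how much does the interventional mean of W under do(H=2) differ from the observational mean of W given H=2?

-1

Under do(H=2), H's equation is replaced by H=2 for every unit. Per-unit W: 2, 5, 3, 1, 4. Mean = 3.
Observing H=2 restricts to units where H's equation naturally yields 2: Q ∈ {7, 5}. In that subpopulation W = 5, 3, mean 4.
Difference = 3 − 4 = -1.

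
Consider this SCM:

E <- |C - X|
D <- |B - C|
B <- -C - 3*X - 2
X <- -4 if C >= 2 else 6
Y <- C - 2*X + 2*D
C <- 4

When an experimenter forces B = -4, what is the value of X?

-4

The intervention breaks the incoming arrows to B: B <- -C - 3*X - 2 no longer applies, and B = -4.
Since X is not a descendant of the intervened variable, it is unaffected.
X = -4 if C >= 2 else 6  [with C=4]  = -4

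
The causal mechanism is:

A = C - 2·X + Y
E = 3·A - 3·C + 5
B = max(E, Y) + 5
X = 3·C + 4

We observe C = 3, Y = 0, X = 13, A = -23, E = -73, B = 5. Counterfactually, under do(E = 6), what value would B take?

The intervention breaks the incoming arrows to E: E = 3·A - 3·C + 5 no longer applies, and E = 6.
B = max(E, Y) + 5  [with E=6, Y=0]  = 11

11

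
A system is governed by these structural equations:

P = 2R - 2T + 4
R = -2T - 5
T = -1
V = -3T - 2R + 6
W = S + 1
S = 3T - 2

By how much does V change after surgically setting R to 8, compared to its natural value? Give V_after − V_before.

-22

The intervention breaks the incoming arrows to R: R = -2T - 5 no longer applies, and R = 8.
V = -3T - 2R + 6  [with T=-1, R=8]  = -7
Without intervention: R = -2T - 5  [with T=-1]  = -3; V = -3T - 2R + 6  [with T=-1, R=-3]  = 15.
Change = -7 − 15 = -22.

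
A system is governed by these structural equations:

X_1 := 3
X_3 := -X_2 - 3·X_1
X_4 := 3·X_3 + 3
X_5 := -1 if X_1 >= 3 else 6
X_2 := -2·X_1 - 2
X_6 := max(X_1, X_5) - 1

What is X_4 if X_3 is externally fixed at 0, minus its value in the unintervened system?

The intervention breaks the incoming arrows to X_3: X_3 := -X_2 - 3·X_1 no longer applies, and X_3 = 0.
X_4 = 3·X_3 + 3  [with X_3=0]  = 3
Without intervention: X_2 = -2·X_1 - 2  [with X_1=3]  = -8; X_3 = -X_2 - 3·X_1  [with X_2=-8, X_1=3]  = -1; X_4 = 3·X_3 + 3  [with X_3=-1]  = 0.
Change = 3 − 0 = 3.

3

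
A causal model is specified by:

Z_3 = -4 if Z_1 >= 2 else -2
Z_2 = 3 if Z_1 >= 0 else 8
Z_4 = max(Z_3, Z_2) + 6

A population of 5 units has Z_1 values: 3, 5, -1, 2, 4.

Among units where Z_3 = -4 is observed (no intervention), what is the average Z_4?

9

E[Z_4|Z_3=-4] averages over only the 4 units with Z_3=-4 (Z_1 = 3, 5, 2, 4): Z_4 = 9, 9, 9, 9, mean 9.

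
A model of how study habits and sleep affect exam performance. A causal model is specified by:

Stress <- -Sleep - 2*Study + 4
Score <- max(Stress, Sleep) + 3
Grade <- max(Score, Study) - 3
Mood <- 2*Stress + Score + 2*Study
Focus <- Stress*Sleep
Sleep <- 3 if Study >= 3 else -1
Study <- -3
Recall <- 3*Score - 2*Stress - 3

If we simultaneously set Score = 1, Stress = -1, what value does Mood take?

-7

The joint intervention fixes Score = 1, Stress = -1, removing each variable's own equation.
Mood = 2*Stress + Score + 2*Study  [with Stress=-1, Score=1, Study=-3]  = -7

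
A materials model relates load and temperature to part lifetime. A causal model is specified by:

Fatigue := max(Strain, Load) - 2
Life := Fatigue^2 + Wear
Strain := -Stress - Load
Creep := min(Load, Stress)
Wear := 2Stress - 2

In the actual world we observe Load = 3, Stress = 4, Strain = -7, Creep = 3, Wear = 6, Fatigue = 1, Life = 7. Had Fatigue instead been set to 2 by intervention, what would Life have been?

Intervening sets Fatigue = 2 and removes its equation (Fatigue := max(Strain, Load) - 2).
Wear = 2Stress - 2  [with Stress=4]  = 6
Life = Fatigue^2 + Wear  [with Fatigue=2, Wear=6]  = 10

10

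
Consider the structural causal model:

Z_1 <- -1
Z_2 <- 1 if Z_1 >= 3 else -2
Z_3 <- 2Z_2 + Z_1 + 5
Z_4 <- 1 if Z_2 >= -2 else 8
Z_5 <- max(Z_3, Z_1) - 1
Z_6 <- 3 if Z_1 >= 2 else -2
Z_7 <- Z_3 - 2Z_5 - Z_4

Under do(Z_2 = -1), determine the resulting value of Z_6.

Under do(Z_2=-1), the mechanism Z_2 <- 1 if Z_1 >= 3 else -2 is discarded; Z_2 is fixed at -1.
No directed path runs from Z_2 to Z_6, so Z_6 keeps its natural value.
Z_6 = 3 if Z_1 >= 2 else -2  [with Z_1=-1]  = -2

-2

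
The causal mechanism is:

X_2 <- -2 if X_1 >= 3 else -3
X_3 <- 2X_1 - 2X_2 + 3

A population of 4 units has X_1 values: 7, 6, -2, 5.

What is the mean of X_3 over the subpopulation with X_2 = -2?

19

Conditioning on X_2=-2 selects the 3 unit(s) with X_1 ∈ {7, 6, 5}. Their X_3 values: 21, 19, 17. Mean = 19.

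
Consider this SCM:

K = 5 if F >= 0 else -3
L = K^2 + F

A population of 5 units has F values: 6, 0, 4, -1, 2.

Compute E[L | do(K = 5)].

do(K=5) breaks K's dependence on F. With K=5 fixed, L across the units is 31, 25, 29, 24, 27, mean 27.2.

27.2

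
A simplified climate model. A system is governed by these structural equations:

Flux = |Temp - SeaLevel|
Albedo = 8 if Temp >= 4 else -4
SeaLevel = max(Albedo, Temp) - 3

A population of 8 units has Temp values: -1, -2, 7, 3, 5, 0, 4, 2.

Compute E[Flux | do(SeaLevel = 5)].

Every unit gets SeaLevel=5 under the intervention. Flux values become 6, 7, 2, 2, 0, 5, 1, 3; E[Flux|do(SeaLevel=5)] = 3.25.

3.25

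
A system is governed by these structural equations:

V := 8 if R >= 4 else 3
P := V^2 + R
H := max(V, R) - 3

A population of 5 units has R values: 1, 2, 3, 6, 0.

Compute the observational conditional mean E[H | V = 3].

0

E[H|V=3] averages over only the 4 units with V=3 (R = 1, 2, 3, 0): H = 0, 0, 0, 0, mean 0.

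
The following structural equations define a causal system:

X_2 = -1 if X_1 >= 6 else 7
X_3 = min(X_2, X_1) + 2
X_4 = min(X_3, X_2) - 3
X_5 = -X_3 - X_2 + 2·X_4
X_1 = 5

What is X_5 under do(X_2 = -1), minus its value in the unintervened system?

do(X_2=-1) replaces the equation X_2 = -1 if X_1 >= 6 else 7 with the constant X_2 = -1.
X_3 = min(X_2, X_1) + 2  [with X_2=-1, X_1=5]  = 1
X_4 = min(X_3, X_2) - 3  [with X_3=1, X_2=-1]  = -4
X_5 = -X_3 - X_2 + 2·X_4  [with X_3=1, X_2=-1, X_4=-4]  = -8
Without intervention: X_2 = -1 if X_1 >= 6 else 7  [with X_1=5]  = 7; X_3 = min(X_2, X_1) + 2  [with X_2=7, X_1=5]  = 7; X_4 = min(X_3, X_2) - 3  [with X_3=7, X_2=7]  = 4; X_5 = -X_3 - X_2 + 2·X_4  [with X_3=7, X_2=7, X_4=4]  = -6.
Change = -8 − (-6) = -2.

-2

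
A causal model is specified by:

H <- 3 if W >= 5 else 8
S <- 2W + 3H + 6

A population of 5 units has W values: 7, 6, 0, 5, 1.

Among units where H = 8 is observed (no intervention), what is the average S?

31

Observing H=8 restricts to units where H's equation naturally yields 8: W ∈ {0, 1}. In that subpopulation S = 30, 32, mean 31.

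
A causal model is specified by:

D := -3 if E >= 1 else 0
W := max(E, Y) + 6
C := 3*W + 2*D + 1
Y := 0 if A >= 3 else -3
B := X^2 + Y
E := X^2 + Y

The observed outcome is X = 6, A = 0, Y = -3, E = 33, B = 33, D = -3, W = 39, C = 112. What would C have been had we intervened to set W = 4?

7

do(W=4) replaces the equation W := max(E, Y) + 6 with the constant W = 4.
Y = 0 if A >= 3 else -3  [with A=0]  = -3
E = X^2 + Y  [with X=6, Y=-3]  = 33
D = -3 if E >= 1 else 0  [with E=33]  = -3
C = 3*W + 2*D + 1  [with W=4, D=-3]  = 7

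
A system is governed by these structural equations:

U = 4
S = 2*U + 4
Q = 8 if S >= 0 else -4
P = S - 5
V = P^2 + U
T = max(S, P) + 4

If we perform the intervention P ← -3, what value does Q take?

Under do(P=-3), the mechanism P = S - 5 is discarded; P is fixed at -3.
Since Q is not a descendant of the intervened variable, it is unaffected.
S = 2*U + 4  [with U=4]  = 12
Q = 8 if S >= 0 else -4  [with S=12]  = 8

8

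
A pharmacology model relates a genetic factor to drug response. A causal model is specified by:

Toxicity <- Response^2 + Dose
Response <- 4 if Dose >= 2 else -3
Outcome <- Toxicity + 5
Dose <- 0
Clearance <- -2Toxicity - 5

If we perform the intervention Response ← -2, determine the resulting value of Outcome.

do(Response=-2) replaces the equation Response <- 4 if Dose >= 2 else -3 with the constant Response = -2.
Toxicity = Response^2 + Dose  [with Response=-2, Dose=0]  = 4
Outcome = Toxicity + 5  [with Toxicity=4]  = 9

9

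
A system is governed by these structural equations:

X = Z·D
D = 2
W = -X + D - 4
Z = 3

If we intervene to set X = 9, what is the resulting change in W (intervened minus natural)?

The intervention breaks the incoming arrows to X: X = Z·D no longer applies, and X = 9.
W = -X + D - 4  [with X=9, D=2]  = -11
Without intervention: X = Z·D  [with Z=3, D=2]  = 6; W = -X + D - 4  [with X=6, D=2]  = -8.
Change = -11 − (-8) = -3.

-3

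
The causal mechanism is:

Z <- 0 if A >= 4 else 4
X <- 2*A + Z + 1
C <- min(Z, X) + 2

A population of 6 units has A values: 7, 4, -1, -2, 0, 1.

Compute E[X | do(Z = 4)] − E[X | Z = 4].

4

do(Z=4) breaks Z's dependence on A. With Z=4 fixed, X across the units is 19, 13, 3, 1, 5, 7, mean 8.
E[X|Z=4] averages over only the 4 units with Z=4 (A = -1, -2, 0, 1): X = 3, 1, 5, 7, mean 4.
Difference = 8 − 4 = 4.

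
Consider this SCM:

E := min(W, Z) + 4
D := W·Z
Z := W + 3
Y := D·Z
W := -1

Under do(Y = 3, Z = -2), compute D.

Setting Y = 3, Z = -2 by intervention discards those variables' equations.
D = W·Z  [with W=-1, Z=-2]  = 2

2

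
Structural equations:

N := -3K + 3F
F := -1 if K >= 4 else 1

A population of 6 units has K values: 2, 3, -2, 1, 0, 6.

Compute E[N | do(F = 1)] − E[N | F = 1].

-2.6

do(F=1) breaks F's dependence on K. With F=1 fixed, N across the units is -3, -6, 9, 0, 3, -15, mean -2.
Conditioning on F=1 selects the 5 unit(s) with K ∈ {2, 3, -2, 1, 0}. Their N values: -3, -6, 9, 0, 3. Mean = 0.6.
Difference = -2 − 0.6 = -2.6.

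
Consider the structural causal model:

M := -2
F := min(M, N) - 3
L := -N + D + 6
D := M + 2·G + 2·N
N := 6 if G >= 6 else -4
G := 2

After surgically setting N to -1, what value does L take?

7

do(N=-1) replaces the equation N := 6 if G >= 6 else -4 with the constant N = -1.
D = M + 2·G + 2·N  [with M=-2, G=2, N=-1]  = 0
L = -N + D + 6  [with N=-1, D=0]  = 7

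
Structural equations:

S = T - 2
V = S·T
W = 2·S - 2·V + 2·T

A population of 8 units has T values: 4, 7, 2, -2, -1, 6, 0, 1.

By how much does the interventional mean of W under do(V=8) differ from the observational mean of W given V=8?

4.5

do(V=8) breaks V's dependence on T. With V=8 fixed, W across the units is -4, 8, -12, -28, -24, 4, -20, -16, mean -11.5.
Conditioning on V=8 selects the 2 unit(s) with T ∈ {4, -2}. Their W values: -4, -28. Mean = -16.
Difference = -11.5 − (-16) = 4.5.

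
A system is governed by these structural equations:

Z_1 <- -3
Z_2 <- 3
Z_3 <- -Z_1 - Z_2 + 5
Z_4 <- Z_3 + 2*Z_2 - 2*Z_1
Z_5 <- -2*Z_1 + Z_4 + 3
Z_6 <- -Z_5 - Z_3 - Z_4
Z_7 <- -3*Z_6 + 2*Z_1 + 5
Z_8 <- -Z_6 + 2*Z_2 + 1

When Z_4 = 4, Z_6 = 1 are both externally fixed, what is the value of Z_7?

-4

Setting Z_4 = 4, Z_6 = 1 by intervention discards those variables' equations.
Z_7 = -3*Z_6 + 2*Z_1 + 5  [with Z_6=1, Z_1=-3]  = -4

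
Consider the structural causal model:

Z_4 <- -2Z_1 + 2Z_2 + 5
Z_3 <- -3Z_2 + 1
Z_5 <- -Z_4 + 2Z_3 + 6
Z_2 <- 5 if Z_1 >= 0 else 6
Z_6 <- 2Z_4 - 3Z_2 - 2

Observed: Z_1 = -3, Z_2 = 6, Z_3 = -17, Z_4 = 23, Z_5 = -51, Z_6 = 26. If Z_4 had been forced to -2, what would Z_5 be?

Intervening sets Z_4 = -2 and removes its equation (Z_4 <- -2Z_1 + 2Z_2 + 5).
Z_2 = 5 if Z_1 >= 0 else 6  [with Z_1=-3]  = 6
Z_3 = -3Z_2 + 1  [with Z_2=6]  = -17
Z_5 = -Z_4 + 2Z_3 + 6  [with Z_4=-2, Z_3=-17]  = -26

-26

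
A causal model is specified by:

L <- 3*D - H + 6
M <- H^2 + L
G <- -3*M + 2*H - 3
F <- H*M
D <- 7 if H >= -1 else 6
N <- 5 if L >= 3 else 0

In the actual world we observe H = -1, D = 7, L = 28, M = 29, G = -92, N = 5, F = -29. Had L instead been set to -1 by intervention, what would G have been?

-5

do(L=-1) replaces the equation L <- 3*D - H + 6 with the constant L = -1.
M = H^2 + L  [with H=-1, L=-1]  = 0
G = -3*M + 2*H - 3  [with M=0, H=-1]  = -5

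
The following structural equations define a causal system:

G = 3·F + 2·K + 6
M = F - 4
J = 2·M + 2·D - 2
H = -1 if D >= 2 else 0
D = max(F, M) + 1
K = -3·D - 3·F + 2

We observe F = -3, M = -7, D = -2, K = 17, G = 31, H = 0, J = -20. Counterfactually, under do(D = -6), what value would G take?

55

do(D=-6) replaces the equation D = max(F, M) + 1 with the constant D = -6.
K = -3·D - 3·F + 2  [with D=-6, F=-3]  = 29
G = 3·F + 2·K + 6  [with F=-3, K=29]  = 55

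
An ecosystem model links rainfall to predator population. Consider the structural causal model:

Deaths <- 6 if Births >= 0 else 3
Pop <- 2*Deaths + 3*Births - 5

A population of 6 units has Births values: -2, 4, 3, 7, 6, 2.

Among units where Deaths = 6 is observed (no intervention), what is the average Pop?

E[Pop|Deaths=6] averages over only the 5 units with Deaths=6 (Births = 4, 3, 7, 6, 2): Pop = 19, 16, 28, 25, 13, mean 20.2.

20.2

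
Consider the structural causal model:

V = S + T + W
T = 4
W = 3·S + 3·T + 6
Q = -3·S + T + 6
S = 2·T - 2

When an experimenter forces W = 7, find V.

17

Intervening sets W = 7 and removes its equation (W = 3·S + 3·T + 6).
S = 2·T - 2  [with T=4]  = 6
V = S + T + W  [with S=6, T=4, W=7]  = 17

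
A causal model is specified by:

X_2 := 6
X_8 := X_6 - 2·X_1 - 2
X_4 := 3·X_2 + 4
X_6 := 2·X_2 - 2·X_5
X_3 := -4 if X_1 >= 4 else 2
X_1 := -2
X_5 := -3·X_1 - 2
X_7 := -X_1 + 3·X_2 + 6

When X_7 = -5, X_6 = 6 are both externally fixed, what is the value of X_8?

8

Under do(X_7 = -5, X_6 = 6), each intervened variable's structural equation is replaced by its fixed value.
X_8 = X_6 - 2·X_1 - 2  [with X_6=6, X_1=-2]  = 8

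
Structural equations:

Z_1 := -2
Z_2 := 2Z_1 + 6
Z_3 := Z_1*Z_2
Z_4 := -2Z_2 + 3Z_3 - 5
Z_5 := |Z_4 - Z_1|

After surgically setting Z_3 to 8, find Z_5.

17

do(Z_3=8) replaces the equation Z_3 := Z_1*Z_2 with the constant Z_3 = 8.
Z_2 = 2Z_1 + 6  [with Z_1=-2]  = 2
Z_4 = -2Z_2 + 3Z_3 - 5  [with Z_2=2, Z_3=8]  = 15
Z_5 = |Z_4 - Z_1|  [with Z_4=15, Z_1=-2]  = 17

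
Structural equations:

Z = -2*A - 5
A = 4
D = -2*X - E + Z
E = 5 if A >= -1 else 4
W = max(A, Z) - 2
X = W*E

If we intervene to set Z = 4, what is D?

Under do(Z=4), the mechanism Z = -2*A - 5 is discarded; Z is fixed at 4.
E = 5 if A >= -1 else 4  [with A=4]  = 5
W = max(A, Z) - 2  [with A=4, Z=4]  = 2
X = W*E  [with W=2, E=5]  = 10
D = -2*X - E + Z  [with X=10, E=5, Z=4]  = -21

-21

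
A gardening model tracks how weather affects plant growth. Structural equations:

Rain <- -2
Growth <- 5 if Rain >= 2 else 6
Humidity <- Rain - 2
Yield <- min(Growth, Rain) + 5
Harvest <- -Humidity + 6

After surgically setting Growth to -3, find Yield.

2

Under do(Growth=-3), the mechanism Growth <- 5 if Rain >= 2 else 6 is discarded; Growth is fixed at -3.
Yield = min(Growth, Rain) + 5  [with Growth=-3, Rain=-2]  = 2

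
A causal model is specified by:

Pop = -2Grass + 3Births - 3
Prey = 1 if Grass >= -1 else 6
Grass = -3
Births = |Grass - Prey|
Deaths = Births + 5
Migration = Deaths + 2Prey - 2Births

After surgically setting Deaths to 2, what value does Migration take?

Intervening sets Deaths = 2 and removes its equation (Deaths = Births + 5).
Prey = 1 if Grass >= -1 else 6  [with Grass=-3]  = 6
Births = |Grass - Prey|  [with Grass=-3, Prey=6]  = 9
Migration = Deaths + 2Prey - 2Births  [with Deaths=2, Prey=6, Births=9]  = -4

-4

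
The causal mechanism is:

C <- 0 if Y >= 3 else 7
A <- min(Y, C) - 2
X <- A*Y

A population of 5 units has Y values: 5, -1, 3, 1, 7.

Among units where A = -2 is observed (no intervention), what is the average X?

-10

Observing A=-2 restricts to units where A's equation naturally yields -2: Y ∈ {5, 3, 7}. In that subpopulation X = -10, -6, -14, mean -10.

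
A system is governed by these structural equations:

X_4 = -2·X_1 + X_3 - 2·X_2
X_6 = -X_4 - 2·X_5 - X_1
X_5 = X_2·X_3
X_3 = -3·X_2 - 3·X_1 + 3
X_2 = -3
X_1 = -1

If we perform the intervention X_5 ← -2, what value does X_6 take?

-18

The intervention breaks the incoming arrows to X_5: X_5 = X_2·X_3 no longer applies, and X_5 = -2.
X_3 = -3·X_2 - 3·X_1 + 3  [with X_2=-3, X_1=-1]  = 15
X_4 = -2·X_1 + X_3 - 2·X_2  [with X_1=-1, X_3=15, X_2=-3]  = 23
X_6 = -X_4 - 2·X_5 - X_1  [with X_4=23, X_5=-2, X_1=-1]  = -18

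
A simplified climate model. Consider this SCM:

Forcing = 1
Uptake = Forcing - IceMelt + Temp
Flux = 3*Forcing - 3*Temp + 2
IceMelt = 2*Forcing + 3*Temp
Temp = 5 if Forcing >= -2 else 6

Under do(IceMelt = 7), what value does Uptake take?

-1

do(IceMelt=7) replaces the equation IceMelt = 2*Forcing + 3*Temp with the constant IceMelt = 7.
Temp = 5 if Forcing >= -2 else 6  [with Forcing=1]  = 5
Uptake = Forcing - IceMelt + Temp  [with Forcing=1, IceMelt=7, Temp=5]  = -1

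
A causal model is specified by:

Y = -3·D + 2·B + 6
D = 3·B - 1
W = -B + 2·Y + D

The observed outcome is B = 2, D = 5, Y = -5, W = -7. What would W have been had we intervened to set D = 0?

Under do(D=0), the mechanism D = 3·B - 1 is discarded; D is fixed at 0.
Y = -3·D + 2·B + 6  [with D=0, B=2]  = 10
W = -B + 2·Y + D  [with B=2, Y=10, D=0]  = 18

18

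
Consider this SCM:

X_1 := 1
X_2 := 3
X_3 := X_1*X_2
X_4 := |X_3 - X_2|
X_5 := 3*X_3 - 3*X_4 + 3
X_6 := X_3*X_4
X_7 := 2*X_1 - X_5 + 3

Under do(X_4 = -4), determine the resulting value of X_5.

Intervening sets X_4 = -4 and removes its equation (X_4 := |X_3 - X_2|).
X_3 = X_1*X_2  [with X_1=1, X_2=3]  = 3
X_5 = 3*X_3 - 3*X_4 + 3  [with X_3=3, X_4=-4]  = 24

24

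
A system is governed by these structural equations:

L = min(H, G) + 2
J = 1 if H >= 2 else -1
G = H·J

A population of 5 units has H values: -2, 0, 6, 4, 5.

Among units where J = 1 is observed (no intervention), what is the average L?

E[L|J=1] averages over only the 3 units with J=1 (H = 6, 4, 5): L = 8, 6, 7, mean 7.

7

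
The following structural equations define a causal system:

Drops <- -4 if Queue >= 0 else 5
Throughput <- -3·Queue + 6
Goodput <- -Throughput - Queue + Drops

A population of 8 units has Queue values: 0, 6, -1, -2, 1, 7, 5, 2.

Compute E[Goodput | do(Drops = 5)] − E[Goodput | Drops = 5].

The intervention sets Drops=5 in all 8 units regardless of Queue. Recomputing Goodput per unit gives -1, 11, -3, -5, 1, 13, 9, 3; average 3.5.
Observing Drops=5 restricts to units where Drops's equation naturally yields 5: Queue ∈ {-1, -2}. In that subpopulation Goodput = -3, -5, mean -4.
Difference = 3.5 − (-4) = 7.5.

7.5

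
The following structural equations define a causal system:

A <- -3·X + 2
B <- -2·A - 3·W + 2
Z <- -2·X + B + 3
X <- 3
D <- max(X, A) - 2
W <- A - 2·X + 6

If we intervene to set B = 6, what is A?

-7

Under do(B=6), the mechanism B <- -2·A - 3·W + 2 is discarded; B is fixed at 6.
No directed path runs from B to A, so A keeps its natural value.
A = -3·X + 2  [with X=3]  = -7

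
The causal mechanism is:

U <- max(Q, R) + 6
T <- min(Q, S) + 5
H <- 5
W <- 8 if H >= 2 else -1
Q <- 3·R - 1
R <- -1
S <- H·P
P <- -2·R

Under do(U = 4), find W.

The intervention breaks the incoming arrows to U: U <- max(Q, R) + 6 no longer applies, and U = 4.
No directed path runs from U to W, so W keeps its natural value.
W = 8 if H >= 2 else -1  [with H=5]  = 8

8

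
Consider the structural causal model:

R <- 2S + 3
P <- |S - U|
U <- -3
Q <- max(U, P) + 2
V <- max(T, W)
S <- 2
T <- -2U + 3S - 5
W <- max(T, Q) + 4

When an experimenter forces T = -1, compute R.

The intervention breaks the incoming arrows to T: T <- -2U + 3S - 5 no longer applies, and T = -1.
No directed path runs from T to R, so R keeps its natural value.
R = 2S + 3  [with S=2]  = 7

7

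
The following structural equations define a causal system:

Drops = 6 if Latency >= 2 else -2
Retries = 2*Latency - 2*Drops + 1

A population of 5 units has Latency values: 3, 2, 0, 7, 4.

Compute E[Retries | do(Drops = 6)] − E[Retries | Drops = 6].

-1.6

Every unit gets Drops=6 under the intervention. Retries values become -5, -7, -11, 3, -3; E[Retries|do(Drops=6)] = -4.6.
Observing Drops=6 restricts to units where Drops's equation naturally yields 6: Latency ∈ {3, 2, 7, 4}. In that subpopulation Retries = -5, -7, 3, -3, mean -3.
Difference = -4.6 − (-3) = -1.6.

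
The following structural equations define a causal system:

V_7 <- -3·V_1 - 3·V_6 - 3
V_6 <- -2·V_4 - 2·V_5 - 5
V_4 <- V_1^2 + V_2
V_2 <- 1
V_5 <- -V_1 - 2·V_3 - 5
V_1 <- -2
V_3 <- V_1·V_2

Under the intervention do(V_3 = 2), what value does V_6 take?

-1

The intervention breaks the incoming arrows to V_3: V_3 <- V_1·V_2 no longer applies, and V_3 = 2.
V_4 = V_1^2 + V_2  [with V_1=-2, V_2=1]  = 5
V_5 = -V_1 - 2·V_3 - 5  [with V_1=-2, V_3=2]  = -7
V_6 = -2·V_4 - 2·V_5 - 5  [with V_4=5, V_5=-7]  = -1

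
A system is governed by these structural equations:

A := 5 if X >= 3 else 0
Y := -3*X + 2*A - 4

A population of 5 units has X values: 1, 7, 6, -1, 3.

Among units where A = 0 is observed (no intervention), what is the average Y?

E[Y|A=0] averages over only the 2 units with A=0 (X = 1, -1): Y = -7, -1, mean -4.

-4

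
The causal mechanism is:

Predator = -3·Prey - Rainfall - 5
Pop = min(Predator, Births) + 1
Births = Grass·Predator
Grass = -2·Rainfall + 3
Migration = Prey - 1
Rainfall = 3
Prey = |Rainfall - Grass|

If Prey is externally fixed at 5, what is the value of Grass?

Under do(Prey=5), the mechanism Prey = |Rainfall - Grass| is discarded; Prey is fixed at 5.
Since Grass is not a descendant of the intervened variable, it is unaffected.
Grass = -2·Rainfall + 3  [with Rainfall=3]  = -3

-3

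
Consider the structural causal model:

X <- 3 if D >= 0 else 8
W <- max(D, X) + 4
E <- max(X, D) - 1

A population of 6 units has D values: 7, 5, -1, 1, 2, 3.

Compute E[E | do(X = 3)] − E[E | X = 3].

Under do(X=3), X's equation is replaced by X=3 for every unit. Per-unit E: 6, 4, 2, 2, 2, 2. Mean = 3.
Observing X=3 restricts to units where X's equation naturally yields 3: D ∈ {7, 5, 1, 2, 3}. In that subpopulation E = 6, 4, 2, 2, 2, mean 3.2.
Difference = 3 − 3.2 = -0.2.

-0.2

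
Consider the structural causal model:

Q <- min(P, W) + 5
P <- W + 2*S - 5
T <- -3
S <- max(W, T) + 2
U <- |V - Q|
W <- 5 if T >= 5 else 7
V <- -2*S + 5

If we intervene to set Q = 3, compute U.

Intervening sets Q = 3 and removes its equation (Q <- min(P, W) + 5).
W = 5 if T >= 5 else 7  [with T=-3]  = 7
S = max(W, T) + 2  [with W=7, T=-3]  = 9
V = -2*S + 5  [with S=9]  = -13
U = |V - Q|  [with V=-13, Q=3]  = 16

16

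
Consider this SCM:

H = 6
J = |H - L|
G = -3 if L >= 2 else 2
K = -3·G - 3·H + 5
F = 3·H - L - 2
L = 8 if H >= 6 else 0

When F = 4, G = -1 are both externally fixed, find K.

The joint intervention fixes F = 4, G = -1, removing each variable's own equation.
K = -3·G - 3·H + 5  [with G=-1, H=6]  = -10

-10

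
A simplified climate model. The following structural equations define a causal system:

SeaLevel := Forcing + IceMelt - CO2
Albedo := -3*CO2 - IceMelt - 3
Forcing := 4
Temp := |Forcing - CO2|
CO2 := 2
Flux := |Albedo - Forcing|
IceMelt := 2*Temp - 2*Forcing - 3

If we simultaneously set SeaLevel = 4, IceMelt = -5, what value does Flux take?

Under do(SeaLevel = 4, IceMelt = -5), each intervened variable's structural equation is replaced by its fixed value.
Albedo = -3*CO2 - IceMelt - 3  [with CO2=2, IceMelt=-5]  = -4
Flux = |Albedo - Forcing|  [with Albedo=-4, Forcing=4]  = 8

8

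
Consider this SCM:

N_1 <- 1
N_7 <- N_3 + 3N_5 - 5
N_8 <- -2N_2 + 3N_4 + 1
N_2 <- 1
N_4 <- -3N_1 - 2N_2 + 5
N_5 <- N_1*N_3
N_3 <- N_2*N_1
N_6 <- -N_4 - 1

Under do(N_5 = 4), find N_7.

Under do(N_5=4), the mechanism N_5 <- N_1*N_3 is discarded; N_5 is fixed at 4.
N_3 = N_2*N_1  [with N_2=1, N_1=1]  = 1
N_7 = N_3 + 3N_5 - 5  [with N_3=1, N_5=4]  = 8

8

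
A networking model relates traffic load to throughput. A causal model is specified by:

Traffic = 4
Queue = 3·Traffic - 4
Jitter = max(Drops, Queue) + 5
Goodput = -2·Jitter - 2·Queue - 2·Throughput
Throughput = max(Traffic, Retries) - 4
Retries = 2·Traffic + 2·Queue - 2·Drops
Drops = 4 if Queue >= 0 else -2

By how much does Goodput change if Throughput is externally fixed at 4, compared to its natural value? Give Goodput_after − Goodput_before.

Intervening sets Throughput = 4 and removes its equation (Throughput = max(Traffic, Retries) - 4).
Queue = 3·Traffic - 4  [with Traffic=4]  = 8
Drops = 4 if Queue >= 0 else -2  [with Queue=8]  = 4
Jitter = max(Drops, Queue) + 5  [with Drops=4, Queue=8]  = 13
Goodput = -2·Jitter - 2·Queue - 2·Throughput  [with Jitter=13, Queue=8, Throughput=4]  = -50
Without intervention: Queue = 3·Traffic - 4  [with Traffic=4]  = 8; Drops = 4 if Queue >= 0 else -2  [with Queue=8]  = 4; Retries = 2·Traffic + 2·Queue - 2·Drops  [with Traffic=4, Queue=8, Drops=4]  = 16; Jitter = max(Drops, Queue) + 5  [with Drops=4, Queue=8]  = 13; Throughput = max(Traffic, Retries) - 4  [with Traffic=4, Retries=16]  = 12; Goodput = -2·Jitter - 2·Queue - 2·Throughput  [with Jitter=13, Queue=8, Throughput=12]  = -66.
Change = -50 − (-66) = 16.

16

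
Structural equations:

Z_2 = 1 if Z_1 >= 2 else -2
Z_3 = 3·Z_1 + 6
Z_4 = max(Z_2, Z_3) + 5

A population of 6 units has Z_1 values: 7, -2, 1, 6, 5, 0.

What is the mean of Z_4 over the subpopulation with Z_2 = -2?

10

Observing Z_2=-2 restricts to units where Z_2's equation naturally yields -2: Z_1 ∈ {-2, 1, 0}. In that subpopulation Z_4 = 5, 14, 11, mean 10.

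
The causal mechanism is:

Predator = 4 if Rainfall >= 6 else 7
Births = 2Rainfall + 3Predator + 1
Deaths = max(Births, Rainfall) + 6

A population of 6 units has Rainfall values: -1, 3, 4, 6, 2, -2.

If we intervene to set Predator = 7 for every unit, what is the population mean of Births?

26

The intervention sets Predator=7 in all 6 units regardless of Rainfall. Recomputing Births per unit gives 20, 28, 30, 34, 26, 18; average 26.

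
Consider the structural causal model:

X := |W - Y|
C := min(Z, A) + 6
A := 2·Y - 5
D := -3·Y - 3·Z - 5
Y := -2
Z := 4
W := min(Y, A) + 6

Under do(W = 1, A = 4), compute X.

3

Under do(W = 1, A = 4), each intervened variable's structural equation is replaced by its fixed value.
X = |W - Y|  [with W=1, Y=-2]  = 3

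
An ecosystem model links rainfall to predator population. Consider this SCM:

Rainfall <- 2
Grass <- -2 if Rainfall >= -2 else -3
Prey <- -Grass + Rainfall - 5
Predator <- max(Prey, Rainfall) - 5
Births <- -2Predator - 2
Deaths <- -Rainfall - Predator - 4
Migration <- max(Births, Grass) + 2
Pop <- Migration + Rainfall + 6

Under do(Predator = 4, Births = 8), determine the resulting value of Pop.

18

The joint intervention fixes Predator = 4, Births = 8, removing each variable's own equation.
Grass = -2 if Rainfall >= -2 else -3  [with Rainfall=2]  = -2
Migration = max(Births, Grass) + 2  [with Births=8, Grass=-2]  = 10
Pop = Migration + Rainfall + 6  [with Migration=10, Rainfall=2]  = 18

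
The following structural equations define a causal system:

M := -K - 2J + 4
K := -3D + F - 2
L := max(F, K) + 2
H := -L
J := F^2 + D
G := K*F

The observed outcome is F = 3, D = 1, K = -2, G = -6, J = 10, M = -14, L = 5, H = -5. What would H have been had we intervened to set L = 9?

-9

do(L=9) replaces the equation L := max(F, K) + 2 with the constant L = 9.
H = -L  [with L=9]  = -9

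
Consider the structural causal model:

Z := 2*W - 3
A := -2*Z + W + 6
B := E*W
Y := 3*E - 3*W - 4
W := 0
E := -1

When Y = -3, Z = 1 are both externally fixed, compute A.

Under do(Y = -3, Z = 1), each intervened variable's structural equation is replaced by its fixed value.
A = -2*Z + W + 6  [with Z=1, W=0]  = 4

4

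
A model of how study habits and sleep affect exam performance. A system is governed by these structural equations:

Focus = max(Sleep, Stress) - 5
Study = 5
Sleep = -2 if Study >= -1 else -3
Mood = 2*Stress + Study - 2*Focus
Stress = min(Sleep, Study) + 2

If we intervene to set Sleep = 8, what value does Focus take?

3

Under do(Sleep=8), the mechanism Sleep = -2 if Study >= -1 else -3 is discarded; Sleep is fixed at 8.
Stress = min(Sleep, Study) + 2  [with Sleep=8, Study=5]  = 7
Focus = max(Sleep, Stress) - 5  [with Sleep=8, Stress=7]  = 3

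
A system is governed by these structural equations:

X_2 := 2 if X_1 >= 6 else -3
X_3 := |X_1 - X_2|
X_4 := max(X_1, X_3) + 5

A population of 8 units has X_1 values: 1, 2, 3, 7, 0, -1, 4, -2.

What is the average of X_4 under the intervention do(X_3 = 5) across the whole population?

do(X_3=5) breaks X_3's dependence on X_1. With X_3=5 fixed, X_4 across the units is 10, 10, 10, 12, 10, 10, 10, 10, mean 10.25.

10.25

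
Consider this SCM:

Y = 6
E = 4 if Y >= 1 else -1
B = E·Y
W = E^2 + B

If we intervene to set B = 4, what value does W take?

20

The intervention breaks the incoming arrows to B: B = E·Y no longer applies, and B = 4.
E = 4 if Y >= 1 else -1  [with Y=6]  = 4
W = E^2 + B  [with E=4, B=4]  = 20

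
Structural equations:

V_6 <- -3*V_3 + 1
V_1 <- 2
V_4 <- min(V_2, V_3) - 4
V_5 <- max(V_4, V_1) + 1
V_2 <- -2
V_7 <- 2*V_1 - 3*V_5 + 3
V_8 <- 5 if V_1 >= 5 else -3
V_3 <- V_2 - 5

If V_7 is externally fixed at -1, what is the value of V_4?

Under do(V_7=-1), the mechanism V_7 <- 2*V_1 - 3*V_5 + 3 is discarded; V_7 is fixed at -1.
Since V_4 is not a descendant of the intervened variable, it is unaffected.
V_3 = V_2 - 5  [with V_2=-2]  = -7
V_4 = min(V_2, V_3) - 4  [with V_2=-2, V_3=-7]  = -11

-11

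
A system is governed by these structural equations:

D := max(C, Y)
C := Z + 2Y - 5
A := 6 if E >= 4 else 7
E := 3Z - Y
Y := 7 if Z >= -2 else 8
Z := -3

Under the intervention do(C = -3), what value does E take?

Under do(C=-3), the mechanism C := Z + 2Y - 5 is discarded; C is fixed at -3.
Since E is not a descendant of the intervened variable, it is unaffected.
Y = 7 if Z >= -2 else 8  [with Z=-3]  = 8
E = 3Z - Y  [with Z=-3, Y=8]  = -17

-17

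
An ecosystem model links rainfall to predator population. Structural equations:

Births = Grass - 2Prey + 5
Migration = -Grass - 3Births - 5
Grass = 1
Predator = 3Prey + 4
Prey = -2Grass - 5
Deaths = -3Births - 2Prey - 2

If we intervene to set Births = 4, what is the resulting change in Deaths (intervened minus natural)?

48

Intervening sets Births = 4 and removes its equation (Births = Grass - 2Prey + 5).
Prey = -2Grass - 5  [with Grass=1]  = -7
Deaths = -3Births - 2Prey - 2  [with Births=4, Prey=-7]  = 0
Without intervention: Prey = -2Grass - 5  [with Grass=1]  = -7; Births = Grass - 2Prey + 5  [with Grass=1, Prey=-7]  = 20; Deaths = -3Births - 2Prey - 2  [with Births=20, Prey=-7]  = -48.
Change = 0 − (-48) = 48.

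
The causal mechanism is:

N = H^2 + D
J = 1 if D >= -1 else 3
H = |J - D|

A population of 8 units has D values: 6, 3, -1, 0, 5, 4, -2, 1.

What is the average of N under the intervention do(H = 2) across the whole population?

Every unit gets H=2 under the intervention. N values become 10, 7, 3, 4, 9, 8, 2, 5; E[N|do(H=2)] = 6.

6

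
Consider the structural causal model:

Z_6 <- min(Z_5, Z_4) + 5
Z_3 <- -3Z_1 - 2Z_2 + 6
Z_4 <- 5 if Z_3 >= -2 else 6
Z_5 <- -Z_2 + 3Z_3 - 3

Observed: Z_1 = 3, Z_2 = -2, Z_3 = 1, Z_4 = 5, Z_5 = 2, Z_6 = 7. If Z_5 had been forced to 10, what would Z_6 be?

The intervention breaks the incoming arrows to Z_5: Z_5 <- -Z_2 + 3Z_3 - 3 no longer applies, and Z_5 = 10.
Z_3 = -3Z_1 - 2Z_2 + 6  [with Z_1=3, Z_2=-2]  = 1
Z_4 = 5 if Z_3 >= -2 else 6  [with Z_3=1]  = 5
Z_6 = min(Z_5, Z_4) + 5  [with Z_5=10, Z_4=5]  = 10

10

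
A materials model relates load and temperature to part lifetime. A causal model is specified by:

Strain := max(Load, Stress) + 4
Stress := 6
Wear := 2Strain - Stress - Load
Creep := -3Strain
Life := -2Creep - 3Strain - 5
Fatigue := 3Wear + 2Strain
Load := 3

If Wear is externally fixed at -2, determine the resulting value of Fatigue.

14

The intervention breaks the incoming arrows to Wear: Wear := 2Strain - Stress - Load no longer applies, and Wear = -2.
Strain = max(Load, Stress) + 4  [with Load=3, Stress=6]  = 10
Fatigue = 3Wear + 2Strain  [with Wear=-2, Strain=10]  = 14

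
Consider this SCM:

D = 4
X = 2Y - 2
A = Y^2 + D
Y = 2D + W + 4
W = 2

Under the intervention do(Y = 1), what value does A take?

The intervention breaks the incoming arrows to Y: Y = 2D + W + 4 no longer applies, and Y = 1.
A = Y^2 + D  [with Y=1, D=4]  = 5

5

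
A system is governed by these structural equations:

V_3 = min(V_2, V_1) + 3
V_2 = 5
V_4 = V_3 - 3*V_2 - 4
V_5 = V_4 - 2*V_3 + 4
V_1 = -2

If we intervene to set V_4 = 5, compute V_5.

7

Intervening sets V_4 = 5 and removes its equation (V_4 = V_3 - 3*V_2 - 4).
V_3 = min(V_2, V_1) + 3  [with V_2=5, V_1=-2]  = 1
V_5 = V_4 - 2*V_3 + 4  [with V_4=5, V_3=1]  = 7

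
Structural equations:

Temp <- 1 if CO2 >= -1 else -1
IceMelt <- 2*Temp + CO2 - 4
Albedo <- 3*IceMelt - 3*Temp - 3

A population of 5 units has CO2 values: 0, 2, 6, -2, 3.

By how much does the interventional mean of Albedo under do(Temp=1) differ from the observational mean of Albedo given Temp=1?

Under do(Temp=1), Temp's equation is replaced by Temp=1 for every unit. Per-unit Albedo: -12, -6, 6, -18, -3. Mean = -6.6.
Conditioning on Temp=1 selects the 4 unit(s) with CO2 ∈ {0, 2, 6, 3}. Their Albedo values: -12, -6, 6, -3. Mean = -3.75.
Difference = -6.6 − (-3.75) = -2.85.

-2.85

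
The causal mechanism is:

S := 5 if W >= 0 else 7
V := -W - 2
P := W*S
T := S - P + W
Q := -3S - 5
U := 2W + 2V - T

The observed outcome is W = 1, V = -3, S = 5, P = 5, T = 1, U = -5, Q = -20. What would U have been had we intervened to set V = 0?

1

Under do(V=0), the mechanism V := -W - 2 is discarded; V is fixed at 0.
S = 5 if W >= 0 else 7  [with W=1]  = 5
P = W*S  [with W=1, S=5]  = 5
T = S - P + W  [with S=5, P=5, W=1]  = 1
U = 2W + 2V - T  [with W=1, V=0, T=1]  = 1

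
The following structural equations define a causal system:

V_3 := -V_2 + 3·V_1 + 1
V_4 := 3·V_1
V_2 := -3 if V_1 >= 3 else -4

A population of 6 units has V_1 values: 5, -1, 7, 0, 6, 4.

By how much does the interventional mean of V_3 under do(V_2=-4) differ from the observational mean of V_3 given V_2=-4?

12

Under do(V_2=-4), V_2's equation is replaced by V_2=-4 for every unit. Per-unit V_3: 20, 2, 26, 5, 23, 17. Mean = 15.5.
Observing V_2=-4 restricts to units where V_2's equation naturally yields -4: V_1 ∈ {-1, 0}. In that subpopulation V_3 = 2, 5, mean 3.5.
Difference = 15.5 − 3.5 = 12.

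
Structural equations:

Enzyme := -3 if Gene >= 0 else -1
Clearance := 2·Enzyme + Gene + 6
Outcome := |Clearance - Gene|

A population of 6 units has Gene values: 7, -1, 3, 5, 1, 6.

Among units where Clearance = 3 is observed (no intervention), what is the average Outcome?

Observing Clearance=3 restricts to units where Clearance's equation naturally yields 3: Gene ∈ {-1, 3}. In that subpopulation Outcome = 4, 0, mean 2.

2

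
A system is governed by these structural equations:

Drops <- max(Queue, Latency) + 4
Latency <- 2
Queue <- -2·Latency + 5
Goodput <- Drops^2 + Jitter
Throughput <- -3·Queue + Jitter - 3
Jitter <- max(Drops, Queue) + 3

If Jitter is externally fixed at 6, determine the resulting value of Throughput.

0

Intervening sets Jitter = 6 and removes its equation (Jitter <- max(Drops, Queue) + 3).
Queue = -2·Latency + 5  [with Latency=2]  = 1
Throughput = -3·Queue + Jitter - 3  [with Queue=1, Jitter=6]  = 0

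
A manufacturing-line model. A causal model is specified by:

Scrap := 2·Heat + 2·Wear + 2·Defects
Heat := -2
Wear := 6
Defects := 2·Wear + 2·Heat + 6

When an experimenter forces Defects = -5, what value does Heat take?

-2

Under do(Defects=-5), the mechanism Defects := 2·Wear + 2·Heat + 6 is discarded; Defects is fixed at -5.
Heat is not downstream of the intervention, so its value is determined by the original equations.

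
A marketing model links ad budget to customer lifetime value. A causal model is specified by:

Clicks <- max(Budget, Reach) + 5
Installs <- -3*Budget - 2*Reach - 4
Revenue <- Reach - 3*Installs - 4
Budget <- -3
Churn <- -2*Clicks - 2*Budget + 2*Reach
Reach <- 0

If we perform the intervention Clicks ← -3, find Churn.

do(Clicks=-3) replaces the equation Clicks <- max(Budget, Reach) + 5 with the constant Clicks = -3.
Churn = -2*Clicks - 2*Budget + 2*Reach  [with Clicks=-3, Budget=-3, Reach=0]  = 12

12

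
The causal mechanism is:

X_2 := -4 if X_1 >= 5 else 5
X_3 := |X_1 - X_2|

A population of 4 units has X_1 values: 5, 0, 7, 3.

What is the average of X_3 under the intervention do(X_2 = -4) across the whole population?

7.75

Under do(X_2=-4), X_2's equation is replaced by X_2=-4 for every unit. Per-unit X_3: 9, 4, 11, 7. Mean = 7.75.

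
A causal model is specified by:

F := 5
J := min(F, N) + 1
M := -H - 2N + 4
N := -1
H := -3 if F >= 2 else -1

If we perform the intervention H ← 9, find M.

do(H=9) replaces the equation H := -3 if F >= 2 else -1 with the constant H = 9.
M = -H - 2N + 4  [with H=9, N=-1]  = -3

-3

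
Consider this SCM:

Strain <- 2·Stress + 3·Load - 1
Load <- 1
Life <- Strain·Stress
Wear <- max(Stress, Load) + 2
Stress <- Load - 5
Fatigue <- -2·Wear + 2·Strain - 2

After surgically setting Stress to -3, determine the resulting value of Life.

12

Under do(Stress=-3), the mechanism Stress <- Load - 5 is discarded; Stress is fixed at -3.
Strain = 2·Stress + 3·Load - 1  [with Stress=-3, Load=1]  = -4
Life = Strain·Stress  [with Strain=-4, Stress=-3]  = 12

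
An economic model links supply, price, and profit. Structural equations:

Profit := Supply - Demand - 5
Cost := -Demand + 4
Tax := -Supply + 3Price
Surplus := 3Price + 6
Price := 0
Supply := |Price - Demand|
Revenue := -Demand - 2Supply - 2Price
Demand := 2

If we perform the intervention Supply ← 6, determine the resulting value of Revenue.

do(Supply=6) replaces the equation Supply := |Price - Demand| with the constant Supply = 6.
Revenue = -Demand - 2Supply - 2Price  [with Demand=2, Supply=6, Price=0]  = -14

-14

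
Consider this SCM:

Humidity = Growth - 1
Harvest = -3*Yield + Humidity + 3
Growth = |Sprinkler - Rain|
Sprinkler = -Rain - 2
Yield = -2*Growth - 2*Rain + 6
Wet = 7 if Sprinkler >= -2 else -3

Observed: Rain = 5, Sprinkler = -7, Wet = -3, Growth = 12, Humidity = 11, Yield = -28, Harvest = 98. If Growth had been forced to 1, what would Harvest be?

21

The intervention breaks the incoming arrows to Growth: Growth = |Sprinkler - Rain| no longer applies, and Growth = 1.
Humidity = Growth - 1  [with Growth=1]  = 0
Yield = -2*Growth - 2*Rain + 6  [with Growth=1, Rain=5]  = -6
Harvest = -3*Yield + Humidity + 3  [with Yield=-6, Humidity=0]  = 21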